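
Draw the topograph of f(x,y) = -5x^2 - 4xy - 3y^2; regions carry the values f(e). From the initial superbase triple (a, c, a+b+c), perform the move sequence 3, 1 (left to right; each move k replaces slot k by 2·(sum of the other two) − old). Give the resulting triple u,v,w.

start (-5,-3,-12) = (f(1,0),f(0,1),f(1,1))
replace slot 3: 2·((-5)+(-3)) − (-12) = -4 → (-5,-3,-4)
replace slot 1: 2·((-3)+(-4)) − (-5) = -9 → (-9,-3,-4)

-9,-3,-4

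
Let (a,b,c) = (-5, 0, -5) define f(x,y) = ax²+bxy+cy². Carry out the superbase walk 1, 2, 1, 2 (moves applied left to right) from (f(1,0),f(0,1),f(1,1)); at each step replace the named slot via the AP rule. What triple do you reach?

start (-5,-5,-10) = (f(1,0),f(0,1),f(1,1))
replace slot 1: 2·((-5)+(-10)) − (-5) = -25 → (-25,-5,-10)
replace slot 2: 2·((-25)+(-10)) − (-5) = -65 → (-25,-65,-10)
replace slot 1: 2·((-65)+(-10)) − (-25) = -125 → (-125,-65,-10)
replace slot 2: 2·((-125)+(-10)) − (-65) = -205 → (-125,-205,-10)

-125,-205,-10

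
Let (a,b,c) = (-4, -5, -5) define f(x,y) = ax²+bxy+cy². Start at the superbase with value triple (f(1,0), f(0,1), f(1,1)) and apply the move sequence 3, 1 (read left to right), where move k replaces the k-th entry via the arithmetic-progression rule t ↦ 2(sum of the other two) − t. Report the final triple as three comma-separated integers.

start (-4,-5,-14) = (f(1,0),f(0,1),f(1,1))
replace slot 3: 2·((-4)+(-5)) − (-14) = -4 → (-4,-5,-4)
replace slot 1: 2·((-5)+(-4)) − (-4) = -14 → (-14,-5,-4)

-14,-5,-4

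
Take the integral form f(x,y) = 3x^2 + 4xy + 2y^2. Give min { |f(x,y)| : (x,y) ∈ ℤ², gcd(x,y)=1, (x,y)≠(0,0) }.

translate: b→-2 (≡4 mod 6), so (3,4,2)→(3,-2,1)
flip: (3,-2,1)→(1,2,3)
translate: b→0 (≡2 mod 2), so (1,2,3)→(1,0,2)
reduced (well bottom): (1,0,2) with a≤c, −a<b≤a
well minimum = a = 1

1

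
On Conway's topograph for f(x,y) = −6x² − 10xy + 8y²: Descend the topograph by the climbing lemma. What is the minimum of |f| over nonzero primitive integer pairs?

descent: ρ → (8,10,-6)  [lands on river]
river: ρ → (-6,14,4)
river: ρ → (4,10,-12)
river: ρ → (-12,14,2)
river: ρ → (2,14,-12)
river: ρ → (-12,10,4)
river: ρ → (4,14,-6)
river: ρ → (-6,10,8)
river: ρ → (8,6,-8)
river: ρ → (-8,10,6)
river: ρ → (6,14,-4)
river: ρ → (-4,10,12)
river: ρ → (12,14,-2)
river: ρ → (-2,14,12)
river: ρ → (12,10,-4)
river: ρ → (-4,14,6)
river: ρ → (6,10,-8)
river: ρ → (-8,6,8)
closes: descent 1, river 18
min |a| on river = 2

2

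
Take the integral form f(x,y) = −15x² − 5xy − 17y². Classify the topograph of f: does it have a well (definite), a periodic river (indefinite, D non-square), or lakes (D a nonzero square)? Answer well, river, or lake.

D = b²−4ac = (-5)² − 4·(-15)·(-17) = -995
D < 0 ⇒ definite ⇒ every region one sign ⇒ single well

well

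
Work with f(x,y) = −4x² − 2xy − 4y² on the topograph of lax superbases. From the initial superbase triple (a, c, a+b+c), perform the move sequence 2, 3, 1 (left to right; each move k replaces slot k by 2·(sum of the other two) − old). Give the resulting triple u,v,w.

start (-4,-4,-10) = (f(1,0),f(0,1),f(1,1))
replace slot 2: 2·((-4)+(-10)) − (-4) = -24 → (-4,-24,-10)
replace slot 3: 2·((-4)+(-24)) − (-10) = -46 → (-4,-24,-46)
replace slot 1: 2·((-24)+(-46)) − (-4) = -136 → (-136,-24,-46)

-136,-24,-46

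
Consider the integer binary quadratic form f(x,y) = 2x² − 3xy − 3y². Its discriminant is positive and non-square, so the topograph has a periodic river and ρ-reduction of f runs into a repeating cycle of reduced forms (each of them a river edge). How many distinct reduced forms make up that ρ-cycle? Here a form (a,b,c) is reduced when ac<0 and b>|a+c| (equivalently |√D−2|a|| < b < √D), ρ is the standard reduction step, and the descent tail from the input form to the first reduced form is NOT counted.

D = 33, ⌊√D⌋ = 5
descent: ρ → (-3,3,2)  [lands on river]
river: ρ → (2,5,-1)
river: ρ → (-1,5,2)
river: ρ → (2,3,-3)
ρ-cycle length = 4 (tail of 1 descent step not counted)

4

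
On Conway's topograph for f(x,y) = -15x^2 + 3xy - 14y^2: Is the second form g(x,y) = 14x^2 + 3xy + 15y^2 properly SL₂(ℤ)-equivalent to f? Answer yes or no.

D₁ = -831, D₂ = -831
f is negative-definite; reduce −f:
−f: flip: (15,-3,14)→(14,3,15)
−f: reduced (well bottom): (14,3,15) with a≤c, −a<b≤a
flip sign back: reduced form of f is (-14,-3,-15)
g: reduced (well bottom): (14,3,15) with a≤c, −a<b≤a
reduced forms (-14, -3, -15) vs (14, 3, 15) ⇒ inequivalent

no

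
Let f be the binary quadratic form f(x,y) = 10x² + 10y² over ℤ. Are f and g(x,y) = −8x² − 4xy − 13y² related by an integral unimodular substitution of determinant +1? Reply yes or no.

D₁ = -400, D₂ = -400
f: reduced (well bottom): (10,0,10) with a≤c, −a<b≤a
g is negative-definite; reduce −g:
−g: reduced (well bottom): (8,4,13) with a≤c, −a<b≤a
flip sign back: reduced form of g is (-8,-4,-13)
reduced forms (10, 0, 10) vs (-8, -4, -13) ⇒ inequivalent

no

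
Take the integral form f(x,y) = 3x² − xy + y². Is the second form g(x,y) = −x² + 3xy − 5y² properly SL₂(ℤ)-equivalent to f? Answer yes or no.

D₁ = -11, D₂ = -11
f: flip: (3,-1,1)→(1,1,3)
f: reduced (well bottom): (1,1,3) with a≤c, −a<b≤a
g is negative-definite; reduce −g:
−g: translate: b→1 (≡-3 mod 2), so (1,-3,5)→(1,1,3)
−g: reduced (well bottom): (1,1,3) with a≤c, −a<b≤a
flip sign back: reduced form of g is (-1,-1,-3)
reduced forms (1, 1, 3) vs (-1, -1, -3) ⇒ inequivalent

no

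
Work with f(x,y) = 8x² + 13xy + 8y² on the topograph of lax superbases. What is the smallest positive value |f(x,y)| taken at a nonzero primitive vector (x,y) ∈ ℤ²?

translate: b→-3 (≡13 mod 16), so (8,13,8)→(8,-3,3)
flip: (8,-3,3)→(3,3,8)
reduced (well bottom): (3,3,8) with a≤c, −a<b≤a
well minimum = a = 3

3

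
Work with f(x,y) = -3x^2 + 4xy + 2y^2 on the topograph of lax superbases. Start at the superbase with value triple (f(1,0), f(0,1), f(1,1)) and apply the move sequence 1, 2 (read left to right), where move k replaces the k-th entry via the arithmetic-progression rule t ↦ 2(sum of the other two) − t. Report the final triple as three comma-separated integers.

start (-3,2,3) = (f(1,0),f(0,1),f(1,1))
replace slot 1: 2·(2+3) − (-3) = 13 → (13,2,3)
replace slot 2: 2·(13+3) − 2 = 30 → (13,30,3)

13,30,3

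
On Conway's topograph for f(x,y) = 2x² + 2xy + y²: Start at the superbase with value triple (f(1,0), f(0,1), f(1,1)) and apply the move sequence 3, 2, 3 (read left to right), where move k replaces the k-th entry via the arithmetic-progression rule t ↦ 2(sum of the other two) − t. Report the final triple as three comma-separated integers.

start (2,1,5) = (f(1,0),f(0,1),f(1,1))
replace slot 3: 2·(2+1) − 5 = 1 → (2,1,1)
replace slot 2: 2·(2+1) − 1 = 5 → (2,5,1)
replace slot 3: 2·(2+5) − 1 = 13 → (2,5,13)

2,5,13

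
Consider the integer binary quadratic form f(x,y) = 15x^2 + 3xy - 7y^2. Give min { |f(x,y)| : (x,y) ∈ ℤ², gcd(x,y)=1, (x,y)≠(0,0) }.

descent: ρ → (-7,11,11)  [lands on river]
river: ρ → (11,11,-7)
river: ρ → (-7,17,5)
river: ρ → (5,13,-13)
river: ρ → (-13,13,5)
river: ρ → (5,17,-7)
closes: descent 1, river 6
min |a| on river = 5

5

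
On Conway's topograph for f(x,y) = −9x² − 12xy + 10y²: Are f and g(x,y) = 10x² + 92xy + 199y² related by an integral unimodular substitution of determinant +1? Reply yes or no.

D₁ = 504, D₂ = 504
river cycle of f (length 10): (10, 12, -9), (-9, 6, 13), (13, 20, -2), (-2, 20, 13), (13, 6, -9), (-9, 12, 10), (10, 8, -11), (-11, 14, 7), (7, 14, -11), (-11, 8, 10)
river cycle of g (length 10): (10, 12, -9), (-9, 6, 13), (13, 20, -2), (-2, 20, 13), (13, 6, -9), (-9, 12, 10), (10, 8, -11), (-11, 14, 7), (7, 14, -11), (-11, 8, 10)
cycles coincide ⇒ equivalent

yes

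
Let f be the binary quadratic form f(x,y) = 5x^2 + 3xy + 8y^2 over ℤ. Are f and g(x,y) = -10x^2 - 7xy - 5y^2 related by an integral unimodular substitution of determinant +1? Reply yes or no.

D₁ = -151, D₂ = -151
f: reduced (well bottom): (5,3,8) with a≤c, −a<b≤a
g is negative-definite; reduce −g:
−g: flip: (10,7,5)→(5,-7,10)
−g: translate: b→3 (≡-7 mod 10), so (5,-7,10)→(5,3,8)
−g: reduced (well bottom): (5,3,8) with a≤c, −a<b≤a
flip sign back: reduced form of g is (-5,-3,-8)
reduced forms (5, 3, 8) vs (-5, -3, -8) ⇒ inequivalent

no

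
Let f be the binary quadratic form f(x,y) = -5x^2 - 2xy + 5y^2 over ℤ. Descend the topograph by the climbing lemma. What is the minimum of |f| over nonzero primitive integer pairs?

descent: ρ → (5,2,-5)  [lands on river]
river: ρ → (-5,8,2)
river: ρ → (2,8,-5)
river: ρ → (-5,2,5)
river: ρ → (5,8,-2)
river: ρ → (-2,8,5)
closes: descent 1, river 6
min |a| on river = 2

2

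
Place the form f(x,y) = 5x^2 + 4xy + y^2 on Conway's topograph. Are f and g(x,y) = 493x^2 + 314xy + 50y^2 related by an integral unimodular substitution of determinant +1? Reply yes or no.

D₁ = -4, D₂ = -4
f: flip: (5,4,1)→(1,-4,5)
f: translate: b→0 (≡-4 mod 2), so (1,-4,5)→(1,0,1)
f: reduced (well bottom): (1,0,1) with a≤c, −a<b≤a
g: flip: (493,314,50)→(50,-314,493)
g: translate: b→-14 (≡-314 mod 100), so (50,-314,493)→(50,-14,1)
g: flip: (50,-14,1)→(1,14,50)
g: translate: b→0 (≡14 mod 2), so (1,14,50)→(1,0,1)
g: reduced (well bottom): (1,0,1) with a≤c, −a<b≤a
reduced forms (1, 0, 1) vs (1, 0, 1) ⇒ equivalent

yes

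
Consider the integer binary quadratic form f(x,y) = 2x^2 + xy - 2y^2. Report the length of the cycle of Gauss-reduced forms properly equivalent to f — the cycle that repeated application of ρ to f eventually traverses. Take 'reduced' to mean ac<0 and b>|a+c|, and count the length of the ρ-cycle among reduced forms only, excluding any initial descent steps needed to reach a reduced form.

D = 17, ⌊√D⌋ = 4
river: ρ → (-2,3,1)
river: ρ → (1,3,-2)
river: ρ → (-2,1,2)
river: ρ → (2,3,-1)
river: ρ → (-1,3,2)
river: ρ → (2,1,-2)
ρ-cycle length = 6 (tail of 0 descent steps not counted)

6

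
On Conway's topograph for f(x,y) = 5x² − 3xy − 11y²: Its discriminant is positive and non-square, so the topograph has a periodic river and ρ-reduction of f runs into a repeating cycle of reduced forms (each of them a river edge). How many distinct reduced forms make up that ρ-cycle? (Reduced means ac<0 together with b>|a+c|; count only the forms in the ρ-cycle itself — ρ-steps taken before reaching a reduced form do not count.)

D = 229, ⌊√D⌋ = 15
descent: ρ → (-11,3,5)
descent: ρ → (5,7,-9)  [lands on river]
river: ρ → (-9,11,3)
river: ρ → (3,13,-5)
river: ρ → (-5,7,9)
river: ρ → (9,11,-3)
river: ρ → (-3,13,5)
ρ-cycle length = 6 (tail of 2 descent steps not counted)

6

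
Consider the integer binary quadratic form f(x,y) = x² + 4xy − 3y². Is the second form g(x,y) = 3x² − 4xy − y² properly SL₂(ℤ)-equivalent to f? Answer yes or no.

D₁ = 28, D₂ = 28
river cycle of f (length 4): (-3, 2, 2), (2, 2, -3), (-3, 4, 1), (1, 4, -3)
river cycle of g (length 4): (-1, 4, 3), (3, 2, -2), (-2, 2, 3), (3, 4, -1)
cycles differ ⇒ inequivalent

no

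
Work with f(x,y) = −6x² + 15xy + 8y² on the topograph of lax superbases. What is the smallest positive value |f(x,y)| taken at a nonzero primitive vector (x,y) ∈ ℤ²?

river: ρ → (8,17,-4)
river: ρ → (-4,15,12)
river: ρ → (12,9,-7)
river: ρ → (-7,19,2)
river: ρ → (2,17,-16)
river: ρ → (-16,15,3)
river: ρ → (3,15,-16)
river: ρ → (-16,17,2)
river: ρ → (2,19,-7)
river: ρ → (-7,9,12)
river: ρ → (12,15,-4)
river: ρ → (-4,17,8)
river: ρ → (8,15,-6)
river: ρ → (-6,9,14)
river: ρ → (14,19,-1)
river: ρ → (-1,19,14)
river: ρ → (14,9,-6)
river: ρ → (-6,15,8)
closes: descent 0, river 18
min |a| on river = 1

1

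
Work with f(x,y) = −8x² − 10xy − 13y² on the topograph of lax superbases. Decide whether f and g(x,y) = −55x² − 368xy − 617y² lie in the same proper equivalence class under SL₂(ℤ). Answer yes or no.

D₁ = -316, D₂ = -316
f is negative-definite; reduce −f:
−f: translate: b→-6 (≡10 mod 16), so (8,10,13)→(8,-6,11)
−f: reduced (well bottom): (8,-6,11) with a≤c, −a<b≤a
flip sign back: reduced form of f is (-8,6,-11)
g is negative-definite; reduce −g:
−g: translate: b→38 (≡368 mod 110), so (55,368,617)→(55,38,8)
−g: flip: (55,38,8)→(8,-38,55)
−g: translate: b→-6 (≡-38 mod 16), so (8,-38,55)→(8,-6,11)
−g: reduced (well bottom): (8,-6,11) with a≤c, −a<b≤a
flip sign back: reduced form of g is (-8,6,-11)
reduced forms (-8, 6, -11) vs (-8, 6, -11) ⇒ equivalent

yes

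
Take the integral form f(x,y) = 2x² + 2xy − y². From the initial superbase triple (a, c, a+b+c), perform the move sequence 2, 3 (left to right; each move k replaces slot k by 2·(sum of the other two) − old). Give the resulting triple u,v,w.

start (2,-1,3) = (f(1,0),f(0,1),f(1,1))
replace slot 2: 2·(2+3) − (-1) = 11 → (2,11,3)
replace slot 3: 2·(2+11) − 3 = 23 → (2,11,23)

2,11,23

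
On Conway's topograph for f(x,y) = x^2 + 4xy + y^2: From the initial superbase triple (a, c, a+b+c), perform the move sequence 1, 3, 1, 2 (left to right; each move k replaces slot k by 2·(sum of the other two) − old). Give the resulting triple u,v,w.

start (1,1,6) = (f(1,0),f(0,1),f(1,1))
replace slot 1: 2·(1+6) − 1 = 13 → (13,1,6)
replace slot 3: 2·(13+1) − 6 = 22 → (13,1,22)
replace slot 1: 2·(1+22) − 13 = 33 → (33,1,22)
replace slot 2: 2·(33+22) − 1 = 109 → (33,109,22)

33,109,22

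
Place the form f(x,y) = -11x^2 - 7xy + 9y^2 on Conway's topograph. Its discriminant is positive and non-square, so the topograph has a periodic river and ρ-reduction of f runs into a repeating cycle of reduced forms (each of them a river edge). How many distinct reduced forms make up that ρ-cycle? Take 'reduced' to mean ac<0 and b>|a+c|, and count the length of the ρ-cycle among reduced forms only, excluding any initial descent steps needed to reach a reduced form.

D = 445, ⌊√D⌋ = 21
descent: ρ → (9,7,-11)  [lands on river]
river: ρ → (-11,15,5)
river: ρ → (5,15,-11)
river: ρ → (-11,7,9)
river: ρ → (9,11,-9)
river: ρ → (-9,7,11)
river: ρ → (11,15,-5)
river: ρ → (-5,15,11)
river: ρ → (11,7,-9)
river: ρ → (-9,11,9)
ρ-cycle length = 10 (tail of 1 descent step not counted)

10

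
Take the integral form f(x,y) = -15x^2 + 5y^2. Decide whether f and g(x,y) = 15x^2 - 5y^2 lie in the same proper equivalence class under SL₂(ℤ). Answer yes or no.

D₁ = 300, D₂ = 300
river cycle of f (length 2): (5, 10, -10), (-10, 10, 5)
river cycle of g (length 2): (-5, 10, 10), (10, 10, -5)
cycles differ ⇒ inequivalent

no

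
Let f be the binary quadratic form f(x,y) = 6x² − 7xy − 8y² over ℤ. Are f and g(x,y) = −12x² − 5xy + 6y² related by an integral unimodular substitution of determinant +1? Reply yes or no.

D₁ = 241, D₂ = 313
discriminants differ ⇒ not SL₂(ℤ)-equivalent

no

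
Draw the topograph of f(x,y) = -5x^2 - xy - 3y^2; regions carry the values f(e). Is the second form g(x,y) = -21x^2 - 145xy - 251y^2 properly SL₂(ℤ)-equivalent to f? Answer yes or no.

D₁ = -59, D₂ = -59
f is negative-definite; reduce −f:
−f: flip: (5,1,3)→(3,-1,5)
−f: reduced (well bottom): (3,-1,5) with a≤c, −a<b≤a
flip sign back: reduced form of f is (-3,1,-5)
g is negative-definite; reduce −g:
−g: translate: b→19 (≡145 mod 42), so (21,145,251)→(21,19,5)
−g: flip: (21,19,5)→(5,-19,21)
−g: translate: b→1 (≡-19 mod 10), so (5,-19,21)→(5,1,3)
−g: flip: (5,1,3)→(3,-1,5)
−g: reduced (well bottom): (3,-1,5) with a≤c, −a<b≤a
flip sign back: reduced form of g is (-3,1,-5)
reduced forms (-3, 1, -5) vs (-3, 1, -5) ⇒ equivalent

yes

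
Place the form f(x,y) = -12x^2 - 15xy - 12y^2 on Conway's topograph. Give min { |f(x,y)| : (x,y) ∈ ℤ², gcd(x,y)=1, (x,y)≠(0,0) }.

translate: b→-9 (≡15 mod 24), so (12,15,12)→(12,-9,9)
flip: (12,-9,9)→(9,9,12)
reduced (well bottom): (9,9,12) with a≤c, −a<b≤a
well minimum |f| = |-9| = 9 (negative-definite)

9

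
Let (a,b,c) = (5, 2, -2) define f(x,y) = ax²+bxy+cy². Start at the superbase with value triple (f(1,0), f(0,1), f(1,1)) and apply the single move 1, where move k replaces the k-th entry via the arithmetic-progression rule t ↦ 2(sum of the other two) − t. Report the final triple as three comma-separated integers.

start (5,-2,5) = (f(1,0),f(0,1),f(1,1))
replace slot 1: 2·((-2)+5) − 5 = 1 → (1,-2,5)

1,-2,5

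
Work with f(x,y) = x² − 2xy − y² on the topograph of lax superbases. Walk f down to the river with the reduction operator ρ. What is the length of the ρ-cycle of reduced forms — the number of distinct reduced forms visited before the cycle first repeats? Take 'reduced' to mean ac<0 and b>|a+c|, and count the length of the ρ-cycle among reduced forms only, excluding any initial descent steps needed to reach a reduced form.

D = 8, ⌊√D⌋ = 2
descent: ρ → (-1,2,1)  [lands on river]
river: ρ → (1,2,-1)
ρ-cycle length = 2 (tail of 1 descent step not counted)

2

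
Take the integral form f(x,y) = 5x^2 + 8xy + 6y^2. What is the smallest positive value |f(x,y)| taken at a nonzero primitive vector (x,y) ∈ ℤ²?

translate: b→-2 (≡8 mod 10), so (5,8,6)→(5,-2,3)
flip: (5,-2,3)→(3,2,5)
reduced (well bottom): (3,2,5) with a≤c, −a<b≤a
well minimum = a = 3

3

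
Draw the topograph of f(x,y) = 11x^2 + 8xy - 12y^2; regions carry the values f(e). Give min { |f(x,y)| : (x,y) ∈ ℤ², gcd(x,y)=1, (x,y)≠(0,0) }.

river: ρ → (-12,16,7)
river: ρ → (7,12,-16)
river: ρ → (-16,20,3)
river: ρ → (3,22,-9)
river: ρ → (-9,14,11)
river: ρ → (11,8,-12)
closes: descent 0, river 6
min |a| on river = 3

3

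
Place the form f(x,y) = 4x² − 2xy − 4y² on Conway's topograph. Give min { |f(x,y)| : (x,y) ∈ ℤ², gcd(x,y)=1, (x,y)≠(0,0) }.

descent: ρ → (-4,2,4)  [lands on river]
river: ρ → (4,6,-2)
river: ρ → (-2,6,4)
river: ρ → (4,2,-4)
river: ρ → (-4,6,2)
river: ρ → (2,6,-4)
closes: descent 1, river 6
min |a| on river = 2

2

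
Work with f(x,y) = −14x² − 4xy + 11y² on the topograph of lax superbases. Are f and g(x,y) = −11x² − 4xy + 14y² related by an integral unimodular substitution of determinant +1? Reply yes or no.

D₁ = 632, D₂ = 632
river cycle of f (length 8): (11, 4, -14), (-14, 24, 1), (1, 24, -14), (-14, 4, 11), (11, 18, -7), (-7, 24, 2), (2, 24, -7), (-7, 18, 11)
river cycle of g (length 8): (14, 4, -11), (-11, 18, 7), (7, 24, -2), (-2, 24, 7), (7, 18, -11), (-11, 4, 14), (14, 24, -1), (-1, 24, 14)
cycles differ ⇒ inequivalent

no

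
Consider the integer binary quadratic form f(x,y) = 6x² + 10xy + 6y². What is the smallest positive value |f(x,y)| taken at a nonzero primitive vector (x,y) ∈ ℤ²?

translate: b→-2 (≡10 mod 12), so (6,10,6)→(6,-2,2)
flip: (6,-2,2)→(2,2,6)
reduced (well bottom): (2,2,6) with a≤c, −a<b≤a
well minimum = a = 2

2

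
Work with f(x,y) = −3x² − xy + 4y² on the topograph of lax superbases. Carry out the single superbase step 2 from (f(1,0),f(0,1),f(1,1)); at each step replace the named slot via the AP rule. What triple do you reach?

start (-3,4,0) = (f(1,0),f(0,1),f(1,1))
replace slot 2: 2·((-3)+0) − 4 = -10 → (-3,-10,0)

-3,-10,0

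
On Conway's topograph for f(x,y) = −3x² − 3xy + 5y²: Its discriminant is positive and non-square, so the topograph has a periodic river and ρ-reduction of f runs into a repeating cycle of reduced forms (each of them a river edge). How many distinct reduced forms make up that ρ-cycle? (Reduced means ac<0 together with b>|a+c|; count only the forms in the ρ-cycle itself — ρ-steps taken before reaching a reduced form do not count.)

D = 69, ⌊√D⌋ = 8
descent: ρ → (5,3,-3)  [lands on river]
river: ρ → (-3,3,5)
river: ρ → (5,7,-1)
river: ρ → (-1,7,5)
ρ-cycle length = 4 (tail of 1 descent step not counted)

4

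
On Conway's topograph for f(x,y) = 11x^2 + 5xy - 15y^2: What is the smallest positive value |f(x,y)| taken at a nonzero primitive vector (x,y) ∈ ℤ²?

river: ρ → (-15,25,1)
river: ρ → (1,25,-15)
river: ρ → (-15,5,11)
river: ρ → (11,17,-9)
river: ρ → (-9,19,9)
river: ρ → (9,17,-11)
river: ρ → (-11,5,15)
river: ρ → (15,25,-1)
river: ρ → (-1,25,15)
river: ρ → (15,5,-11)
river: ρ → (-11,17,9)
river: ρ → (9,19,-9)
river: ρ → (-9,17,11)
river: ρ → (11,5,-15)
closes: descent 0, river 14
min |a| on river = 1

1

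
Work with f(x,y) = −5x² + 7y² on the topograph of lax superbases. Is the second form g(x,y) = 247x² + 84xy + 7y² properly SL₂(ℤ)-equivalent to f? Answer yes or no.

D₁ = 140, D₂ = 140
river cycle of f (length 2): (-5, 10, 2), (2, 10, -5)
river cycle of g (length 2): (-5, 10, 2), (2, 10, -5)
cycles coincide ⇒ equivalent

yes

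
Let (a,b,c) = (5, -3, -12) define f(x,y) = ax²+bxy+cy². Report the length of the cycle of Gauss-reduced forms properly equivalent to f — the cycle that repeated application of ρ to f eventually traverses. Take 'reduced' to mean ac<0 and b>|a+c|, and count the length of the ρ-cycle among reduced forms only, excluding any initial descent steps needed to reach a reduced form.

D = 249, ⌊√D⌋ = 15
descent: ρ → (-12,3,5)
descent: ρ → (5,7,-10)  [lands on river]
river: ρ → (-10,13,2)
river: ρ → (2,15,-3)
river: ρ → (-3,15,2)
river: ρ → (2,13,-10)
river: ρ → (-10,7,5)
river: ρ → (5,13,-4)
river: ρ → (-4,11,8)
river: ρ → (8,5,-7)
river: ρ → (-7,9,6)
river: ρ → (6,15,-1)
river: ρ → (-1,15,6)
river: ρ → (6,9,-7)
river: ρ → (-7,5,8)
river: ρ → (8,11,-4)
river: ρ → (-4,13,5)
ρ-cycle length = 16 (tail of 2 descent steps not counted)

16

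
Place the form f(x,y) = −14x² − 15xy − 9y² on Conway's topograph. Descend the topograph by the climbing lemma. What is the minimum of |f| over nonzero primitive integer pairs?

translate: b→-13 (≡15 mod 28), so (14,15,9)→(14,-13,8)
flip: (14,-13,8)→(8,13,14)
translate: b→-3 (≡13 mod 16), so (8,13,14)→(8,-3,9)
reduced (well bottom): (8,-3,9) with a≤c, −a<b≤a
well minimum |f| = |-8| = 8 (negative-definite)

8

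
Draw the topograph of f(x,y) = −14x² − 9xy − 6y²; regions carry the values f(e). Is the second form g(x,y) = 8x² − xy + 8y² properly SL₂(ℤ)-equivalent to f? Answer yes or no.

D₁ = -255, D₂ = -255
f is negative-definite; reduce −f:
−f: flip: (14,9,6)→(6,-9,14)
−f: translate: b→3 (≡-9 mod 12), so (6,-9,14)→(6,3,11)
−f: reduced (well bottom): (6,3,11) with a≤c, −a<b≤a
flip sign back: reduced form of f is (-6,-3,-11)
g: flip: (8,-1,8)→(8,1,8)
g: reduced (well bottom): (8,1,8) with a≤c, −a<b≤a
reduced forms (-6, -3, -11) vs (8, 1, 8) ⇒ inequivalent

no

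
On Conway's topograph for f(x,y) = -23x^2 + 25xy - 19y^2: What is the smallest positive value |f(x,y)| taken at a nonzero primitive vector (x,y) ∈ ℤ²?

translate: b→21 (≡-25 mod 46), so (23,-25,19)→(23,21,17)
flip: (23,21,17)→(17,-21,23)
translate: b→13 (≡-21 mod 34), so (17,-21,23)→(17,13,19)
reduced (well bottom): (17,13,19) with a≤c, −a<b≤a
well minimum |f| = |-17| = 17 (negative-definite)

17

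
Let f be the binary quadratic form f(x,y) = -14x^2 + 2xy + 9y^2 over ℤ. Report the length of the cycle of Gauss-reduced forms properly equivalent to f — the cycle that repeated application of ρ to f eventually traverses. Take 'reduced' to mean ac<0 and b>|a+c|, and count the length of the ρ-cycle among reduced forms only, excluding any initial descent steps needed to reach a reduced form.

D = 508, ⌊√D⌋ = 22
descent: ρ → (9,16,-7)  [lands on river]
river: ρ → (-7,12,13)
river: ρ → (13,14,-6)
river: ρ → (-6,22,1)
river: ρ → (1,22,-6)
river: ρ → (-6,14,13)
river: ρ → (13,12,-7)
river: ρ → (-7,16,9)
river: ρ → (9,20,-3)
river: ρ → (-3,22,2)
river: ρ → (2,22,-3)
river: ρ → (-3,20,9)
ρ-cycle length = 12 (tail of 1 descent step not counted)

12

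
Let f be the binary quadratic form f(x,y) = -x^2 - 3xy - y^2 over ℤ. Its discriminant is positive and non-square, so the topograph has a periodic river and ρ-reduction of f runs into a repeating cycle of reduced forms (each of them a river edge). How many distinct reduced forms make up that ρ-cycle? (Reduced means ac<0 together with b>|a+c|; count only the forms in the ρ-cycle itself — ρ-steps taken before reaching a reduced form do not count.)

D = 5, ⌊√D⌋ = 2
descent: ρ → (-1,1,1)  [lands on river]
river: ρ → (1,1,-1)
ρ-cycle length = 2 (tail of 1 descent step not counted)

2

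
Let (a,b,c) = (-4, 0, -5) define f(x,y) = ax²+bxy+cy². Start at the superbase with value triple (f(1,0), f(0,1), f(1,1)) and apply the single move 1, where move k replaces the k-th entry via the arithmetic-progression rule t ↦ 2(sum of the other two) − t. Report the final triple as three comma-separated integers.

start (-4,-5,-9) = (f(1,0),f(0,1),f(1,1))
replace slot 1: 2·((-5)+(-9)) − (-4) = -24 → (-24,-5,-9)

-24,-5,-9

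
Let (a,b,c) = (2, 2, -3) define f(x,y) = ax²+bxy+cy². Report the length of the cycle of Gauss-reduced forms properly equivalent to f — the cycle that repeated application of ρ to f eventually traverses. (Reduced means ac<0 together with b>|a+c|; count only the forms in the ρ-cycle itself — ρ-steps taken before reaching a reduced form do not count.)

D = 28, ⌊√D⌋ = 5
river: ρ → (-3,4,1)
river: ρ → (1,4,-3)
river: ρ → (-3,2,2)
river: ρ → (2,2,-3)
ρ-cycle length = 4 (tail of 0 descent steps not counted)

4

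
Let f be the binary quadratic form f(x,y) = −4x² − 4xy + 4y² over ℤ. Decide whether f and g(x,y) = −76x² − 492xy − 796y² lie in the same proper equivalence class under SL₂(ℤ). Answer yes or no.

D₁ = 80, D₂ = 80
river cycle of f (length 2): (4, 4, -4), (-4, 4, 4)
river cycle of g (length 2): (-4, 4, 4), (4, 4, -4)
cycles coincide ⇒ equivalent

yes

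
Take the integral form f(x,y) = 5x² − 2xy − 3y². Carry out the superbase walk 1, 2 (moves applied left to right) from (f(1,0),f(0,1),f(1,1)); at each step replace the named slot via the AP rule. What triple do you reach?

start (5,-3,0) = (f(1,0),f(0,1),f(1,1))
replace slot 1: 2·((-3)+0) − 5 = -11 → (-11,-3,0)
replace slot 2: 2·((-11)+0) − (-3) = -19 → (-11,-19,0)

-11,-19,0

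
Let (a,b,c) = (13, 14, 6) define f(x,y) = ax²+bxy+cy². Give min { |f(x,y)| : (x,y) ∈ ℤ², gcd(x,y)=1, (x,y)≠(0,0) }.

translate: b→-12 (≡14 mod 26), so (13,14,6)→(13,-12,5)
flip: (13,-12,5)→(5,12,13)
translate: b→2 (≡12 mod 10), so (5,12,13)→(5,2,6)
reduced (well bottom): (5,2,6) with a≤c, −a<b≤a
well minimum = a = 5

5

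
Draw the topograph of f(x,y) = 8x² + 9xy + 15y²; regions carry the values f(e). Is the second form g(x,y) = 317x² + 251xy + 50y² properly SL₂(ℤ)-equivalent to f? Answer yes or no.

D₁ = -399, D₂ = -399
f: translate: b→-7 (≡9 mod 16), so (8,9,15)→(8,-7,14)
f: reduced (well bottom): (8,-7,14) with a≤c, −a<b≤a
g: flip: (317,251,50)→(50,-251,317)
g: translate: b→49 (≡-251 mod 100), so (50,-251,317)→(50,49,14)
g: flip: (50,49,14)→(14,-49,50)
g: translate: b→7 (≡-49 mod 28), so (14,-49,50)→(14,7,8)
g: flip: (14,7,8)→(8,-7,14)
g: reduced (well bottom): (8,-7,14) with a≤c, −a<b≤a
reduced forms (8, -7, 14) vs (8, -7, 14) ⇒ equivalent

yes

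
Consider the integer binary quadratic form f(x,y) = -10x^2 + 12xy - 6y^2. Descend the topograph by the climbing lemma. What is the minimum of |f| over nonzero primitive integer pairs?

translate: b→8 (≡-12 mod 20), so (10,-12,6)→(10,8,4)
flip: (10,8,4)→(4,-8,10)
translate: b→0 (≡-8 mod 8), so (4,-8,10)→(4,0,6)
reduced (well bottom): (4,0,6) with a≤c, −a<b≤a
well minimum |f| = |-4| = 4 (negative-definite)

4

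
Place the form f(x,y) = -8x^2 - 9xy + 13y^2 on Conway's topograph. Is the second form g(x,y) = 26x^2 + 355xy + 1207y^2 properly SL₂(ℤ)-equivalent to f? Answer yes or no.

D₁ = 497, D₂ = 497
river cycle of f (length 14): (13, 9, -8), (-8, 7, 14), (14, 21, -1), (-1, 21, 14), (14, 7, -8), (-8, 9, 13), (13, 17, -4), (-4, 15, 17), (17, 19, -2), (-2, 21, 7), … (4 more)
river cycle of g (length 14): (-4, 17, 13), (13, 9, -8), (-8, 7, 14), (14, 21, -1), (-1, 21, 14), (14, 7, -8), (-8, 9, 13), (13, 17, -4), (-4, 15, 17), (17, 19, -2), … (4 more)
cycles coincide ⇒ equivalent

yes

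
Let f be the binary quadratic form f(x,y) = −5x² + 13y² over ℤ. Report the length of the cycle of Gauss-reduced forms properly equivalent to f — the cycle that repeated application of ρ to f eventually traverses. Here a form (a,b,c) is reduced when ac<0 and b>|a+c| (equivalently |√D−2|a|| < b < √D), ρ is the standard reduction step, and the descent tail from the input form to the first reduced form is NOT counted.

D = 260, ⌊√D⌋ = 16
descent: ρ → (13,0,-5)
descent: ρ → (-5,10,8)  [lands on river]
river: ρ → (8,6,-7)
river: ρ → (-7,8,7)
river: ρ → (7,6,-8)
river: ρ → (-8,10,5)
river: ρ → (5,10,-8)
river: ρ → (-8,6,7)
river: ρ → (7,8,-7)
river: ρ → (-7,6,8)
river: ρ → (8,10,-5)
ρ-cycle length = 10 (tail of 2 descent steps not counted)

10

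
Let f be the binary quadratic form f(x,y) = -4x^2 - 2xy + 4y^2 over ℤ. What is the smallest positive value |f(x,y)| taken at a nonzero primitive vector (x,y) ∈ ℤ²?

descent: ρ → (4,2,-4)  [lands on river]
river: ρ → (-4,6,2)
river: ρ → (2,6,-4)
river: ρ → (-4,2,4)
river: ρ → (4,6,-2)
river: ρ → (-2,6,4)
closes: descent 1, river 6
min |a| on river = 2

2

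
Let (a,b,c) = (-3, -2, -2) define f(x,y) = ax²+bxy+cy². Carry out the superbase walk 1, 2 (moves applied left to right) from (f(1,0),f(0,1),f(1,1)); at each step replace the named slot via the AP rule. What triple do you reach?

start (-3,-2,-7) = (f(1,0),f(0,1),f(1,1))
replace slot 1: 2·((-2)+(-7)) − (-3) = -15 → (-15,-2,-7)
replace slot 2: 2·((-15)+(-7)) − (-2) = -42 → (-15,-42,-7)

-15,-42,-7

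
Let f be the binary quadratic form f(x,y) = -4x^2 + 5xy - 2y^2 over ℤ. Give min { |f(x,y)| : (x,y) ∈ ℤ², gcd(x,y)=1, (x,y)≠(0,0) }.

translate: b→3 (≡-5 mod 8), so (4,-5,2)→(4,3,1)
flip: (4,3,1)→(1,-3,4)
translate: b→1 (≡-3 mod 2), so (1,-3,4)→(1,1,2)
reduced (well bottom): (1,1,2) with a≤c, −a<b≤a
well minimum |f| = |-1| = 1 (negative-definite)

1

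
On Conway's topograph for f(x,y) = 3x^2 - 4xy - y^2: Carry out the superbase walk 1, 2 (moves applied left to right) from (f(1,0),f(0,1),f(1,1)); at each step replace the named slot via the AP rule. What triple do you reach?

start (3,-1,-2) = (f(1,0),f(0,1),f(1,1))
replace slot 1: 2·((-1)+(-2)) − 3 = -9 → (-9,-1,-2)
replace slot 2: 2·((-9)+(-2)) − (-1) = -21 → (-9,-21,-2)

-9,-21,-2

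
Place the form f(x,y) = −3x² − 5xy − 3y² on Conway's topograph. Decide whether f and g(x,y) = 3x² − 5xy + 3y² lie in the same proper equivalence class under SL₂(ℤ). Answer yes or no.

D₁ = -11, D₂ = -11
f is negative-definite; reduce −f:
−f: translate: b→-1 (≡5 mod 6), so (3,5,3)→(3,-1,1)
−f: flip: (3,-1,1)→(1,1,3)
−f: reduced (well bottom): (1,1,3) with a≤c, −a<b≤a
flip sign back: reduced form of f is (-1,-1,-3)
g: translate: b→1 (≡-5 mod 6), so (3,-5,3)→(3,1,1)
g: flip: (3,1,1)→(1,-1,3)
g: translate: b→1 (≡-1 mod 2), so (1,-1,3)→(1,1,3)
g: reduced (well bottom): (1,1,3) with a≤c, −a<b≤a
reduced forms (-1, -1, -3) vs (1, 1, 3) ⇒ inequivalent

no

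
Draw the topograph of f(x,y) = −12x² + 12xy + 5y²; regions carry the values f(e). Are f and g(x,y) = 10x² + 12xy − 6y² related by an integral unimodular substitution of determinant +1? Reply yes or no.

D₁ = 384, D₂ = 384
river cycle of f (length 4): (5, 18, -3), (-3, 18, 5), (5, 12, -12), (-12, 12, 5)
river cycle of g (length 4): (-6, 12, 10), (10, 8, -8), (-8, 8, 10), (10, 12, -6)
cycles differ ⇒ inequivalent

no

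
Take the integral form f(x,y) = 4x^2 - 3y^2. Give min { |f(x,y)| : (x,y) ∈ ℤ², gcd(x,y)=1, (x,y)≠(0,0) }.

descent: ρ → (-3,6,1)  [lands on river]
river: ρ → (1,6,-3)
closes: descent 1, river 2
min |a| on river = 1

1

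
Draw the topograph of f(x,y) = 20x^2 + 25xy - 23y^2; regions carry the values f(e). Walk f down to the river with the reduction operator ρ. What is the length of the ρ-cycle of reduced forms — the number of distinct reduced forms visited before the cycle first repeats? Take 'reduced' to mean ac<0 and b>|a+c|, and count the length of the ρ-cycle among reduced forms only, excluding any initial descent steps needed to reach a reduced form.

D = 2465, ⌊√D⌋ = 49
river: ρ → (-23,21,22)
river: ρ → (22,23,-22)
river: ρ → (-22,21,23)
river: ρ → (23,25,-20)
river: ρ → (-20,15,28)
river: ρ → (28,41,-7)
river: ρ → (-7,43,22)
river: ρ → (22,45,-5)
river: ρ → (-5,45,22)
river: ρ → (22,43,-7)
river: ρ → (-7,41,28)
river: ρ → (28,15,-20)
river: ρ → (-20,25,23)
river: ρ → (23,21,-22)
river: ρ → (-22,23,22)
river: ρ → (22,21,-23)
river: ρ → (-23,25,20)
river: ρ → (20,15,-28)
river: ρ → (-28,41,7)
river: ρ → (7,43,-22)
river: ρ → (-22,45,5)
river: ρ → (5,45,-22)
river: ρ → (-22,43,7)
river: ρ → (7,41,-28)
river: ρ → (-28,15,20)
river: ρ → (20,25,-23)
ρ-cycle length = 26 (tail of 0 descent steps not counted)

26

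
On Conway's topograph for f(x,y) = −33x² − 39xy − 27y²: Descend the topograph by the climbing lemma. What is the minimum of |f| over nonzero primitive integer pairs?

translate: b→-27 (≡39 mod 66), so (33,39,27)→(33,-27,21)
flip: (33,-27,21)→(21,27,33)
translate: b→-15 (≡27 mod 42), so (21,27,33)→(21,-15,27)
reduced (well bottom): (21,-15,27) with a≤c, −a<b≤a
well minimum |f| = |-21| = 21 (negative-definite)

21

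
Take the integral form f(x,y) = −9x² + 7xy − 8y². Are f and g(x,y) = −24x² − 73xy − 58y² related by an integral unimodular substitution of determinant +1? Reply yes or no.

D₁ = -239, D₂ = -239
f is negative-definite; reduce −f:
−f: flip: (9,-7,8)→(8,7,9)
−f: reduced (well bottom): (8,7,9) with a≤c, −a<b≤a
flip sign back: reduced form of f is (-8,-7,-9)
g is negative-definite; reduce −g:
−g: translate: b→-23 (≡73 mod 48), so (24,73,58)→(24,-23,8)
−g: flip: (24,-23,8)→(8,23,24)
−g: translate: b→7 (≡23 mod 16), so (8,23,24)→(8,7,9)
−g: reduced (well bottom): (8,7,9) with a≤c, −a<b≤a
flip sign back: reduced form of g is (-8,-7,-9)
reduced forms (-8, -7, -9) vs (-8, -7, -9) ⇒ equivalent

yes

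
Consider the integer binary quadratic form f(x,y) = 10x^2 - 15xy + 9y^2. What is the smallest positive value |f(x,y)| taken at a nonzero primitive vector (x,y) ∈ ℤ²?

translate: b→5 (≡-15 mod 20), so (10,-15,9)→(10,5,4)
flip: (10,5,4)→(4,-5,10)
translate: b→3 (≡-5 mod 8), so (4,-5,10)→(4,3,9)
reduced (well bottom): (4,3,9) with a≤c, −a<b≤a
well minimum = a = 4

4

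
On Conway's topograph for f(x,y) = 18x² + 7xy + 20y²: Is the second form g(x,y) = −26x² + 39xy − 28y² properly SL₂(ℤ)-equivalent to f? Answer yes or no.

D₁ = -1391, D₂ = -1391
f: reduced (well bottom): (18,7,20) with a≤c, −a<b≤a
g is negative-definite; reduce −g:
−g: translate: b→13 (≡-39 mod 52), so (26,-39,28)→(26,13,15)
−g: flip: (26,13,15)→(15,-13,26)
−g: reduced (well bottom): (15,-13,26) with a≤c, −a<b≤a
flip sign back: reduced form of g is (-15,13,-26)
reduced forms (18, 7, 20) vs (-15, 13, -26) ⇒ inequivalent

no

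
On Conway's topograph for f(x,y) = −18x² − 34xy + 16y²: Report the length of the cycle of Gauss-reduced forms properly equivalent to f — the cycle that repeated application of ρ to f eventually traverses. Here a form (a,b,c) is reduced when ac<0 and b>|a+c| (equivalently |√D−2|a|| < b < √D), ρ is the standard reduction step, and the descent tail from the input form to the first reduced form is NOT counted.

D = 2308, ⌊√D⌋ = 48
descent: ρ → (16,34,-18)  [lands on river]
river: ρ → (-18,38,12)
river: ρ → (12,34,-24)
river: ρ → (-24,14,22)
river: ρ → (22,30,-16)
river: ρ → (-16,34,18)
river: ρ → (18,38,-12)
river: ρ → (-12,34,24)
river: ρ → (24,14,-22)
river: ρ → (-22,30,16)
ρ-cycle length = 10 (tail of 1 descent step not counted)

10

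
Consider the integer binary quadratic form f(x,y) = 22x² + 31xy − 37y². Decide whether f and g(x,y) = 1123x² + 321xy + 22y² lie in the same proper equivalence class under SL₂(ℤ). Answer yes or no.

D₁ = 4217, D₂ = 4217
river cycle of f (length 66): (-37, 43, 16), (16, 53, -22), (-22, 35, 34), (34, 33, -23), (-23, 59, 8), (8, 53, -44), (-44, 35, 17), (17, 33, -46), (-46, 59, 4), (4, 61, -31), … (56 more)
river cycle of g (length 66): (22, 31, -37), (-37, 43, 16), (16, 53, -22), (-22, 35, 34), (34, 33, -23), (-23, 59, 8), (8, 53, -44), (-44, 35, 17), (17, 33, -46), (-46, 59, 4), … (56 more)
cycles coincide ⇒ equivalent

yes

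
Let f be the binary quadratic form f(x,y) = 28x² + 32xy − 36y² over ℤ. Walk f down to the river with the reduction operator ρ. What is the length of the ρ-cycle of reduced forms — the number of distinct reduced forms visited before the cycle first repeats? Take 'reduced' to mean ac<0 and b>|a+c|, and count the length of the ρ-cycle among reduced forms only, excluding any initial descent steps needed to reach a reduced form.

D = 5056, ⌊√D⌋ = 71
river: ρ → (-36,40,24)
river: ρ → (24,56,-20)
river: ρ → (-20,64,12)
river: ρ → (12,56,-40)
river: ρ → (-40,24,28)
river: ρ → (28,32,-36)
ρ-cycle length = 6 (tail of 0 descent steps not counted)

6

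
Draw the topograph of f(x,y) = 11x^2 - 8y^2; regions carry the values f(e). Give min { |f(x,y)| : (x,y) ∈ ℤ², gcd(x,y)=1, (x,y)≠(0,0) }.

descent: ρ → (-8,16,3)  [lands on river]
river: ρ → (3,14,-13)
river: ρ → (-13,12,4)
river: ρ → (4,12,-13)
river: ρ → (-13,14,3)
river: ρ → (3,16,-8)
closes: descent 1, river 6
min |a| on river = 3

3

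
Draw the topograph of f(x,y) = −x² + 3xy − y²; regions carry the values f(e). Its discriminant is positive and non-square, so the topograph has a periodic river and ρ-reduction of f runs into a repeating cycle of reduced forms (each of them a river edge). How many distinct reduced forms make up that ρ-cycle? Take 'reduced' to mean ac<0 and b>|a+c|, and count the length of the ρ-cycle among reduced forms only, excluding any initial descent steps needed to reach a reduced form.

D = 5, ⌊√D⌋ = 2
descent: ρ → (-1,1,1)  [lands on river]
river: ρ → (1,1,-1)
ρ-cycle length = 2 (tail of 1 descent step not counted)

2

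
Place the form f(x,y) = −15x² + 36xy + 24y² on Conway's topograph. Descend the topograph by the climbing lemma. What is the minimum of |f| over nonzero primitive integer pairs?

river: ρ → (24,12,-27)
river: ρ → (-27,42,9)
river: ρ → (9,48,-12)
river: ρ → (-12,48,9)
river: ρ → (9,42,-27)
river: ρ → (-27,12,24)
river: ρ → (24,36,-15)
river: ρ → (-15,24,36)
river: ρ → (36,48,-3)
river: ρ → (-3,48,36)
river: ρ → (36,24,-15)
river: ρ → (-15,36,24)
closes: descent 0, river 12
min |a| on river = 3

3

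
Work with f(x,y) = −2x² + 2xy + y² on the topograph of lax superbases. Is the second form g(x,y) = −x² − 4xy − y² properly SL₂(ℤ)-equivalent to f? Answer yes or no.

D₁ = 12, D₂ = 12
river cycle of f (length 2): (1, 2, -2), (-2, 2, 1)
river cycle of g (length 2): (-1, 2, 2), (2, 2, -1)
cycles differ ⇒ inequivalent

no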